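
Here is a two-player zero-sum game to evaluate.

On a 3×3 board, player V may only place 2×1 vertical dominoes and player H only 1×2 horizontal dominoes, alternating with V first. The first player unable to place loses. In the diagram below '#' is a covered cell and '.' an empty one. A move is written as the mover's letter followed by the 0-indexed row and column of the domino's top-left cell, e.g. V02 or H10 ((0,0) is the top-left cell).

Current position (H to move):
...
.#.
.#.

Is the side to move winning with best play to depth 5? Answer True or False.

H winning at [.../.#./.#.]: False

[.../.#./.#.] H move#1: H00:-1/##./.#./.#.*, H01:-1/.##/.#./.#.
[##./.#./.#.] V move#2: V02:+1/###/.##/.#.*, V10:+1/##./##./##., V12:+1/##./.##/.##
[###/.##/.#.] end (terminal -1, H#3); searched .../.#./.#. to 5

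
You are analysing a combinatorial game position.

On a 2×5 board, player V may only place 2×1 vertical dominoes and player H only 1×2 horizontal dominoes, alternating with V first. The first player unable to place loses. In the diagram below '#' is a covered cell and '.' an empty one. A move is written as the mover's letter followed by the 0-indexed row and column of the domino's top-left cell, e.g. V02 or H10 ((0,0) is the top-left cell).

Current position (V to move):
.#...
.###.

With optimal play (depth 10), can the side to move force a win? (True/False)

[.#.../.###.] V move#1: V00:-1/##.../####., V04:+1/.#..#/.####*
[.#..#/.####] H move#2: H02:-1/.####/.####*
[.####/.####] V move#3: V00:+1/#####/#####*
[#####/#####] end (terminal -1, H#4); searched .#.../.###. to 10

V winning at [.#.../.###.]: True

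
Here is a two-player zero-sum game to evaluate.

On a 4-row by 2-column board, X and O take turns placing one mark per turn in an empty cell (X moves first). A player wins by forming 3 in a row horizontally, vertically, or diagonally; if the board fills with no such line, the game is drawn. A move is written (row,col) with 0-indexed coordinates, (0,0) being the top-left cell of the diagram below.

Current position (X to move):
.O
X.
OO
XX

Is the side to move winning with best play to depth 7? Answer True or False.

X winning at [.O/X./OO/XX]: False

[.O/X./OO/XX] X move#1: (0,0):-1/XO/X./OO/XX, (1,1):+0/.O/XX/OO/XX*
[.O/XX/OO/XX] O move#2: (0,0):+0/OO/XX/OO/XX*
[OO/XX/OO/XX] end (terminal +0, X#3); searched .O/X./OO/XX to 7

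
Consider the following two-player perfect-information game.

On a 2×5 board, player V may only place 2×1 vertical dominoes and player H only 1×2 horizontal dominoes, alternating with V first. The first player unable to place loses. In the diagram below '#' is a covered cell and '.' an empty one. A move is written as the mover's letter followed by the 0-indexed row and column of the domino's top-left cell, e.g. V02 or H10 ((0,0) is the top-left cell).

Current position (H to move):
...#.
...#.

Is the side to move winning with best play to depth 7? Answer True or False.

H winning at [...#./...#.]: False

p1 H@[...#./...#.]: H00[##.#./...#.]-1* H01[.###./...#.]-1 H10[...#./##.#.]-1 H11[...#./.###.]-1
p2 V@[##.#./...#.]: V02[####./..##.]+1* V04[##.##/...##]-1
p3 H@[####./..##.]: H10[####./####.]-1*
p4 V@[####./####.]: V04[#####/#####]+1*
p5 H@[#####/#####] terminal -1; root [...#./...#.] d7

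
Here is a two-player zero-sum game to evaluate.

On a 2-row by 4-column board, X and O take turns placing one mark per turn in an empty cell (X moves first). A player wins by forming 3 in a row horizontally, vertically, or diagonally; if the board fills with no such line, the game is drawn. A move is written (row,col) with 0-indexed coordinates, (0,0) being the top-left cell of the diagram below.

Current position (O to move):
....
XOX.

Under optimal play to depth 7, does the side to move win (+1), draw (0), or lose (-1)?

value(..../XOX., O) = 0

ply 1, O at ..../XOX. | (0,0)=+0→O.../XOX.*; (0,1)=+0→.O../XOX.; (0,2)=+0→..O./XOX.; (0,3)=+0→...O/XOX.; (1,3)=+0→..../XOXO
ply 2, X at O.../XOX. | (0,1)=+0→OX../XOX.*; (0,2)=+0→O.X./XOX.; (0,3)=+0→O..X/XOX.; (1,3)=+0→O.../XOXX
ply 3, O at OX../XOX. | (0,2)=+0→OXO./XOX.*; (0,3)=+0→OX.O/XOX.; (1,3)=+0→OX../XOXO
ply 4, X at OXO./XOX. | (0,3)=+0→OXOX/XOX.*; (1,3)=+0→OXO./XOXX
ply 5, O at OXOX/XOX. | (1,3)=+0→OXOX/XOXO*
ply 6: OXOX/XOXO is terminal +0 (X); from ..../XOX. depth 7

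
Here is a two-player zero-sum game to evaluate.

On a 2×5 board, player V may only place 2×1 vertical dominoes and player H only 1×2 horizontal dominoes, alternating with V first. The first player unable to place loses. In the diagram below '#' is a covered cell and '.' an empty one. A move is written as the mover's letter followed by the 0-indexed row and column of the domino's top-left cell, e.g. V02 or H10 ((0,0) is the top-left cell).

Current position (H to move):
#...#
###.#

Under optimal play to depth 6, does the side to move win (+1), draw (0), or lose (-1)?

ply 1, H at #...#/###.# | H01=-1→###.#/###.#; H02=+1→#.###/###.#*
ply 2: #.###/###.# is terminal -1 (V); from #...#/###.# depth 6

value(#...#/###.#, H) = +1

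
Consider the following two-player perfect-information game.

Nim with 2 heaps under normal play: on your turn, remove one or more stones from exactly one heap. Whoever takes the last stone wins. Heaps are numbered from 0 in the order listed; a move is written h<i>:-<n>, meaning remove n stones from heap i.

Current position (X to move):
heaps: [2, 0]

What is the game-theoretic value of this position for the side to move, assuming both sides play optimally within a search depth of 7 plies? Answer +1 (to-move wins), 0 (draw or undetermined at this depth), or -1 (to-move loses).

ply 1, X at (2,0) | h0:-1=-1→(1,0); h0:-2=+1→(0,0)*
ply 2: (0,0) is terminal -1 (O); from (2,0) depth 7

value((2,0), X) = +1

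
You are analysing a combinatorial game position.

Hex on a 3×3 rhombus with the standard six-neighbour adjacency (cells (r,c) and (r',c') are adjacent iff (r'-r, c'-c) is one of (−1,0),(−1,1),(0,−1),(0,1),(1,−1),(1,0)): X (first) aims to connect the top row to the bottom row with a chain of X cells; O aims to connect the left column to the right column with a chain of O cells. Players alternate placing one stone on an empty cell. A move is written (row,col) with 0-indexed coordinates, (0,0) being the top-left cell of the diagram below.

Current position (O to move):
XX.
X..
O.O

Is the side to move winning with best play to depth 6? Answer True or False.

ply 1, O at XX./X../O.O | (0,2)=+1→XXO/X../O.O*; (1,1)=+1→XX./XO./O.O; (1,2)=+1→XX./X.O/O.O; (2,1)=+1→XX./X../OOO
ply 2, X at XXO/X../O.O | (1,1)=-1→XXO/XX./O.O*; (1,2)=-1→XXO/X.X/O.O; (2,1)=-1→XXO/X../OXO
ply 3, O at XXO/XX./O.O | (1,2)=-1→XXO/XXO/O.O; (2,1)=+1→XXO/XX./OOO*
ply 4: XXO/XX./OOO is terminal -1 (X); from XX./X../O.O depth 6

O winning at [XX./X../O.O]: True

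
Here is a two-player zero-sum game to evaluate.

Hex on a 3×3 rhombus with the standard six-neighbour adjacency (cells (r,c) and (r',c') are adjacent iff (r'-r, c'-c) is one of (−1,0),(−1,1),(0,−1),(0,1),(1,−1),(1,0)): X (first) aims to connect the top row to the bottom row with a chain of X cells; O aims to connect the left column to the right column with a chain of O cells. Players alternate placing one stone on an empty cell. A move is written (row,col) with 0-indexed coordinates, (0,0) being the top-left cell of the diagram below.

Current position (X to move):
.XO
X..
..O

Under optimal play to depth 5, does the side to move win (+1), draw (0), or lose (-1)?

value(.XO/X../..O, X) = +1

[.XO/X../..O] X move#1: (0,0):-1/XXO/X../..O, (1,1):+1/.XO/XX./..O*, (1,2):-1/.XO/X.X/..O, (2,0):+1/.XO/X../X.O, (2,1):+1/.XO/X../.XO
[.XO/XX./..O] O move#2: (0,0):-1/OXO/XX./..O*, (1,2):-1/.XO/XXO/..O, (2,0):-1/.XO/XX./O.O, (2,1):-1/.XO/XX./.OO
[OXO/XX./..O] X move#3: (1,2):+1/OXO/XXX/..O*, (2,0):+1/OXO/XX./X.O, (2,1):+1/OXO/XX./.XO
[OXO/XXX/..O] O move#4: (2,0):-1/OXO/XXX/O.O*, (2,1):-1/OXO/XXX/.OO
[OXO/XXX/O.O] X move#5: (2,1):+1/OXO/XXX/OXO*
[OXO/XXX/OXO] end (terminal -1, O#6); searched .XO/X../..O to 5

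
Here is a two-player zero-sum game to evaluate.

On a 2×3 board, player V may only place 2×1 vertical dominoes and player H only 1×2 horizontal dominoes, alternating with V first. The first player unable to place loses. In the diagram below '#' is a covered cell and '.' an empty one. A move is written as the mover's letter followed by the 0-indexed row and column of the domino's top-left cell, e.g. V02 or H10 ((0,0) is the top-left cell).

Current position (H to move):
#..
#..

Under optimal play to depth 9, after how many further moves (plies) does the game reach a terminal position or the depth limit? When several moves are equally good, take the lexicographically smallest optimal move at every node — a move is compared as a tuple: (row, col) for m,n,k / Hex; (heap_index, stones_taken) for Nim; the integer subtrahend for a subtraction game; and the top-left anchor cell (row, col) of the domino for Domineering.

ply 1, H at #../#.. | H01=+1→###/#..*; H11=+1→#../###
ply 2: ###/#.. is terminal -1 (V); from #../#.. depth 9

PV length from [#../#..]: 1 ply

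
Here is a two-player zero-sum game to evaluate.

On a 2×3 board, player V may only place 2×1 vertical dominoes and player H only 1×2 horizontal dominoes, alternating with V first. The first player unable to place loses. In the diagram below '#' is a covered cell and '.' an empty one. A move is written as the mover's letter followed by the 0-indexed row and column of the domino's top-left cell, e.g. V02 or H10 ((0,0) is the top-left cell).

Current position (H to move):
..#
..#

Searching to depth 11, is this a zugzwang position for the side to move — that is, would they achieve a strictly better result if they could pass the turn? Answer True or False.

zugzwang(..#/..#, H) = False

[..#/..#] H move#1: H00:+1/###/..#*, H10:+1/..#/###
[###/..#] end (terminal -1, V#2); searched ..#/..# to 11
if H skipped the turn, V would face:
~ [..#/..#] V move#1: V00:+1/#.#/#.#*, V01:+1/.##/.##
~ [#.#/#.#] end (terminal -1, H#2); searched ..#/..# to 11
compare (H): move=+1 vs pass=-1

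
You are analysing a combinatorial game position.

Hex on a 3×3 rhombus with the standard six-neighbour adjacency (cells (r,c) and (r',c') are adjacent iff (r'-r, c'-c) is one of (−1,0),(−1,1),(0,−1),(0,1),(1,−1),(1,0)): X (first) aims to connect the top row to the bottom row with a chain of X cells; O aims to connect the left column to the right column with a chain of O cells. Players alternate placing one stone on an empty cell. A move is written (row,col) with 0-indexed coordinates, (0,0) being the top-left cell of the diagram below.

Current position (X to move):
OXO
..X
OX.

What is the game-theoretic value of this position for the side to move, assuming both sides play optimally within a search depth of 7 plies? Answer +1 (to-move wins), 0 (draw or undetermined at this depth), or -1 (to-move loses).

[OXO/..X/OX.] X move#1: (1,0):-1/OXO/X.X/OX., (1,1):+1/OXO/.XX/OX.*, (2,2):-1/OXO/..X/OXX
[OXO/.XX/OX.] end (terminal -1, O#2); searched OXO/..X/OX. to 7

value(OXO/..X/OX., X) = +1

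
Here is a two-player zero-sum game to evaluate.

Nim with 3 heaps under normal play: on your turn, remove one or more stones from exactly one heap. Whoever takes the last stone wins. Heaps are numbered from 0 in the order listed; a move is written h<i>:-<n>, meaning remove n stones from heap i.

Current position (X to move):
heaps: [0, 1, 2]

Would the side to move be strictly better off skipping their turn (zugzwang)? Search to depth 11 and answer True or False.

p1 X@[(0,1,2)]: h1:-1[(0,0,2)]-1 h2:-1[(0,1,1)]+1* h2:-2[(0,1,0)]-1
p2 O@[(0,1,1)]: h1:-1[(0,0,1)]-1* h2:-1[(0,1,0)]-1
p3 X@[(0,0,1)]: h2:-1[(0,0,0)]+1*
p4 O@[(0,0,0)] terminal -1; root [(0,1,2)] d11
if X skipped the turn, O would face:
~ p1 O@[(0,1,2)]: h1:-1[(0,0,2)]-1 h2:-1[(0,1,1)]+1* h2:-2[(0,1,0)]-1
~ p2 X@[(0,1,1)]: h1:-1[(0,0,1)]-1* h2:-1[(0,1,0)]-1
~ p3 O@[(0,0,1)]: h2:-1[(0,0,0)]+1*
~ p4 X@[(0,0,0)] terminal -1; root [(0,1,2)] d11
compare (X): move=+1 vs pass=-1

zugzwang((0,1,2), X) = False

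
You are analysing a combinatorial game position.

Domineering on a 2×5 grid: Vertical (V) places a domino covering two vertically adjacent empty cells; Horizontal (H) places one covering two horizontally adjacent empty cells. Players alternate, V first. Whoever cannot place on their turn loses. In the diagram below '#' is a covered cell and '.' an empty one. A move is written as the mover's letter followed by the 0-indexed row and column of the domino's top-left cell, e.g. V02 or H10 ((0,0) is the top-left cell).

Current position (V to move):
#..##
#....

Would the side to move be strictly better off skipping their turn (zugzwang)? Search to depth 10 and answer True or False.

zugzwang(#..##/#...., V) = False

[#..##/#....] V move#1: V01:-1/##.##/##..., V02:+1/#.###/#.#..*
[#.###/#.#..] H move#2: H13:-1/#.###/#.###*
[#.###/#.###] V move#3: V01:+1/#####/#####*
[#####/#####] end (terminal -1, H#4); searched #..##/#.... to 10
suppose V passes — search the same position with H to move:
pass> [#..##/#....] H move#1: H01:+1/#####/#....*, H11:+1/#..##/###.., H12:-1/#..##/#.##., H13:-1/#..##/#..##
pass> [#####/#....] end (terminal -1, V#2); searched #..##/#.... to 10
for V: play +1, pass -1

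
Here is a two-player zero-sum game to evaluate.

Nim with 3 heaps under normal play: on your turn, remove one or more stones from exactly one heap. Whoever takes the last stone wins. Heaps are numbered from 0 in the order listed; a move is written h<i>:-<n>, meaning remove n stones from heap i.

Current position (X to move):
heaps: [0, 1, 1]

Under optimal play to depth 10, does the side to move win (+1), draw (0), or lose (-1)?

value((0,1,1), X) = -1

p1 X@[(0,1,1)]: h1:-1[(0,0,1)]-1* h2:-1[(0,1,0)]-1
p2 O@[(0,0,1)]: h2:-1[(0,0,0)]+1*
p3 X@[(0,0,0)] terminal -1; root [(0,1,1)] d10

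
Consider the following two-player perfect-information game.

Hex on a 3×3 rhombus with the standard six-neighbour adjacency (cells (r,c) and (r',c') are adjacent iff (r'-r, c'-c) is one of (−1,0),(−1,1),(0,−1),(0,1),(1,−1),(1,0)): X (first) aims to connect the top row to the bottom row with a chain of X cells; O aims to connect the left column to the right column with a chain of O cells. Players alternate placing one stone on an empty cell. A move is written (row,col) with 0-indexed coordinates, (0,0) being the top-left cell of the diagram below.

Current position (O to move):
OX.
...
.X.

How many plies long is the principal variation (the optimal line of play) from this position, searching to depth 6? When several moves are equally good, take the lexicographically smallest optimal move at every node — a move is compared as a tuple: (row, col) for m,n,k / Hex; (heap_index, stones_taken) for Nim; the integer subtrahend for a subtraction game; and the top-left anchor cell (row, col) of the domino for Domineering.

ply 1, O at OX./.../.X. | (0,2)=-1→OXO/.../.X.; (1,0)=-1→OX./O../.X.; (1,1)=+1→OX./.O./.X.*; (1,2)=-1→OX./..O/.X.; (2,0)=-1→OX./.../OX.; (2,2)=-1→OX./.../.XO
ply 2, X at OX./.O./.X. | (0,2)=-1→OXX/.O./.X.*; (1,0)=-1→OX./XO./.X.; (1,2)=-1→OX./.OX/.X.; (2,0)=-1→OX./.O./XX.; (2,2)=-1→OX./.O./.XX
ply 3, O at OXX/.O./.X. | (1,0)=-1→OXX/OO./.X.; (1,2)=+1→OXX/.OO/.X.*; (2,0)=-1→OXX/.O./OX.; (2,2)=-1→OXX/.O./.XO
ply 4, X at OXX/.OO/.X. | (1,0)=-1→OXX/XOO/.X.*; (2,0)=-1→OXX/.OO/XX.; (2,2)=-1→OXX/.OO/.XX
ply 5, O at OXX/XOO/.X. | (2,0)=+1→OXX/XOO/OX.*; (2,2)=-1→OXX/XOO/.XO
ply 6: OXX/XOO/OX. is terminal -1 (X); from OX./.../.X. depth 6

PV length from [OX./.../.X.]: 5 plies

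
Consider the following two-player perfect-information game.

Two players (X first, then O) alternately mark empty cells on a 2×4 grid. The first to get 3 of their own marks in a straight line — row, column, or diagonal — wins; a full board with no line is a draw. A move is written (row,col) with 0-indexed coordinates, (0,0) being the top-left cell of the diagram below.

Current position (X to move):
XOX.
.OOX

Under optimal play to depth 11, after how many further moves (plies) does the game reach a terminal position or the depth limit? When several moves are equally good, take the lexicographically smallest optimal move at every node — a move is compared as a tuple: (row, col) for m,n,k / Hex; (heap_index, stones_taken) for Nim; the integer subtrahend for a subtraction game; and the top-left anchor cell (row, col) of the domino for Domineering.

[XOX./.OOX] X move#1: (0,3):-1/XOXX/.OOX, (1,0):+0/XOX./XOOX*
[XOX./XOOX] O move#2: (0,3):+0/XOXO/XOOX*
[XOXO/XOOX] end (terminal +0, X#3); searched XOX./.OOX to 11

PV length from [XOX./.OOX]: 2 plies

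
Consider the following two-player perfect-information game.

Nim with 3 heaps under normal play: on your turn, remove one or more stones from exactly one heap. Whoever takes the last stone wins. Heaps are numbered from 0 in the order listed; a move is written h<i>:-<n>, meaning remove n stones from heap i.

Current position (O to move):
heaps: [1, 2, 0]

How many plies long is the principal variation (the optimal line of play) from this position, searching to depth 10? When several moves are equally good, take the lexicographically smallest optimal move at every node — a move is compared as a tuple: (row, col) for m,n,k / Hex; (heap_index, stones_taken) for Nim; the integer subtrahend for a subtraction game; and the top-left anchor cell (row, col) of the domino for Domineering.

PV length from [(1,2,0)]: 3 plies

p1 O@[(1,2,0)]: h0:-1[(0,2,0)]-1 h1:-1[(1,1,0)]+1* h1:-2[(1,0,0)]-1
p2 X@[(1,1,0)]: h0:-1[(0,1,0)]-1* h1:-1[(1,0,0)]-1
p3 O@[(0,1,0)]: h1:-1[(0,0,0)]+1*
p4 X@[(0,0,0)] terminal -1; root [(1,2,0)] d10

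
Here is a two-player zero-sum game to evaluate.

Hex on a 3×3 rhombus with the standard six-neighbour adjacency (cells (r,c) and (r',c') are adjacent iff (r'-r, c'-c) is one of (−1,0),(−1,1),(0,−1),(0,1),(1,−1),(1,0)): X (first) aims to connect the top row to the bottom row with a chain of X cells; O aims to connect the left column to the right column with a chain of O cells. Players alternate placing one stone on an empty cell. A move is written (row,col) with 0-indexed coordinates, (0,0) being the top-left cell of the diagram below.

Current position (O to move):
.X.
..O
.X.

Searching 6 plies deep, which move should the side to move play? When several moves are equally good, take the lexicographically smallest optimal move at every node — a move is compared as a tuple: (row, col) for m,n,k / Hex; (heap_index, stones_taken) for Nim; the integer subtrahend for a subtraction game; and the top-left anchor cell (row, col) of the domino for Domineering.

p1 O@[.X./..O/.X.]: (0,0)[OX./..O/.X.]-1 (0,2)[.XO/..O/.X.]-1 (1,0)[.X./O.O/.X.]-1 (1,1)[.X./.OO/.X.]+1* (2,0)[.X./..O/OX.]-1 (2,2)[.X./..O/.XO]-1
p2 X@[.X./.OO/.X.]: (0,0)[XX./.OO/.X.]-1* (0,2)[.XX/.OO/.X.]-1 (1,0)[.X./XOO/.X.]-1 (2,0)[.X./.OO/XX.]-1 (2,2)[.X./.OO/.XX]-1
p3 O@[XX./.OO/.X.]: (0,2)[XXO/.OO/.X.]+1* (1,0)[XX./OOO/.X.]+1 (2,0)[XX./.OO/OX.]+1 (2,2)[XX./.OO/.XO]+1
p4 X@[XXO/.OO/.X.]: (1,0)[XXO/XOO/.X.]-1* (2,0)[XXO/.OO/XX.]-1 (2,2)[XXO/.OO/.XX]-1
p5 O@[XXO/XOO/.X.]: (2,0)[XXO/XOO/OX.]+1* (2,2)[XXO/XOO/.XO]-1
p6 X@[XXO/XOO/OX.] terminal -1; root [.X./..O/.X.] d6

O's best at [.X./..O/.X.]: (1,1)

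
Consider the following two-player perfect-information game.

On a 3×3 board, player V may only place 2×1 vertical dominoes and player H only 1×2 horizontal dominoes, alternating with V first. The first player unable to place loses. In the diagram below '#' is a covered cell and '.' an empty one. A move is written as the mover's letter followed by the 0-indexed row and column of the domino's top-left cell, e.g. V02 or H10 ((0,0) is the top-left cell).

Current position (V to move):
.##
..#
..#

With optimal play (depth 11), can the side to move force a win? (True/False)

[.##/..#/..#] V move#1: V00:-1/###/#.#/..#, V10:+1/.##/#.#/#.#*, V11:+1/.##/.##/.##
[.##/#.#/#.#] end (terminal -1, H#2); searched .##/..#/..# to 11

V winning at [.##/..#/..#]: True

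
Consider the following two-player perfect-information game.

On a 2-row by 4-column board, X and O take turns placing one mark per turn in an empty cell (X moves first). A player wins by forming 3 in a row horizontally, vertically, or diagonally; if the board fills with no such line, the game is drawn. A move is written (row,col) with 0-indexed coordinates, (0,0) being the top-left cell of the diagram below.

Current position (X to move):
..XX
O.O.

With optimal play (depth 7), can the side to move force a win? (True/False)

X winning at [..XX/O.O.]: True

ply 1, X at ..XX/O.O. | (0,0)=-1→X.XX/O.O.; (0,1)=+1→.XXX/O.O.*; (1,1)=+0→..XX/OXO.; (1,3)=-1→..XX/O.OX
ply 2: .XXX/O.O. is terminal -1 (O); from ..XX/O.O. depth 7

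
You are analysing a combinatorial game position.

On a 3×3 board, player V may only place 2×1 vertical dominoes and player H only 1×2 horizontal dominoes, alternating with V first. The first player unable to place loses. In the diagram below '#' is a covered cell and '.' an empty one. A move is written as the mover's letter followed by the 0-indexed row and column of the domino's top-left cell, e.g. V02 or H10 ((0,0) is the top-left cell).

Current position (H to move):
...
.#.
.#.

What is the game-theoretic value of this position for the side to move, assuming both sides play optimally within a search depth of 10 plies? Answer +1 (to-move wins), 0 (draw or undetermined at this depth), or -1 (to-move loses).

p1 H@[.../.#./.#.]: H00[##./.#./.#.]-1* H01[.##/.#./.#.]-1
p2 V@[##./.#./.#.]: V02[###/.##/.#.]+1* V10[##./##./##.]+1 V12[##./.##/.##]+1
p3 H@[###/.##/.#.] terminal -1; root [.../.#./.#.] d10

value(.../.#./.#., H) = -1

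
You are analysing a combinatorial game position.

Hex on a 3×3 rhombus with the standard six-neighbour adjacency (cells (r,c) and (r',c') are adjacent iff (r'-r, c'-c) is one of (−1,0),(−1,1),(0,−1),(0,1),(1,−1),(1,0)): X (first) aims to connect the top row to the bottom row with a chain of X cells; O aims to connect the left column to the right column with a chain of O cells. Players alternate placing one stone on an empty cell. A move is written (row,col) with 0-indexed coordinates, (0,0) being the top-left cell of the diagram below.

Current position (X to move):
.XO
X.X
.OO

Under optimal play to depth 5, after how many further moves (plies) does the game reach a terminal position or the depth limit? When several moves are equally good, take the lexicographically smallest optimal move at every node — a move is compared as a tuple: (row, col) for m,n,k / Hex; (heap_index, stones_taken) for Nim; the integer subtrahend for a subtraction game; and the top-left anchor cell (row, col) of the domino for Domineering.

PV length from [.XO/X.X/.OO]: 1 ply

p1 X@[.XO/X.X/.OO]: (0,0)[XXO/X.X/.OO]-1 (1,1)[.XO/XXX/.OO]-1 (2,0)[.XO/X.X/XOO]+1*
p2 O@[.XO/X.X/XOO] terminal -1; root [.XO/X.X/.OO] d5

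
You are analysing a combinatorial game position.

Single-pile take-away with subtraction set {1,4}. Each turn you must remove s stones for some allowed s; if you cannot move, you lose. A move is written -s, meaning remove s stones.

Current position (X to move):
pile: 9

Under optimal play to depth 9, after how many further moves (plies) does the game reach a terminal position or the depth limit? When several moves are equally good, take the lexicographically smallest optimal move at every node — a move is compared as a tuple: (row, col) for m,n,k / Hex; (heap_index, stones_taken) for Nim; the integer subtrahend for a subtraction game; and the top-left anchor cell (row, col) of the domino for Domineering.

p1 X@[9]: -1[8]-1 -4[5]+1*
p2 O@[5]: -1[4]-1* -4[1]-1
p3 X@[4]: -1[3]-1 -4[0]+1*
p4 O@[0] terminal -1; root [9] d9

PV length from [9]: 3 plies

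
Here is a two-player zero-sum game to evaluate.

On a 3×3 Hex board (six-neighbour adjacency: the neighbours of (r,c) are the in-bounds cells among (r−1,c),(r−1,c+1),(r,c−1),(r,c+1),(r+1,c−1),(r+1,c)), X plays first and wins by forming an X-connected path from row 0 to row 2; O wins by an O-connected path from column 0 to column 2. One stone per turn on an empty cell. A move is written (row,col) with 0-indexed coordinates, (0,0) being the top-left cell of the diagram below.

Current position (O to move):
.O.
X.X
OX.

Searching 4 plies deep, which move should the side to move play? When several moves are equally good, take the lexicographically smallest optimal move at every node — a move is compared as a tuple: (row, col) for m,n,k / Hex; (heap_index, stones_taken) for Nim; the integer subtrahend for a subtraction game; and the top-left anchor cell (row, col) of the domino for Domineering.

[.O./X.X/OX.] O move#1: (0,0):-1/OO./X.X/OX., (0,2):+1/.OO/X.X/OX.*, (1,1):-1/.O./XOX/OX., (2,2):-1/.O./X.X/OXO
[.OO/X.X/OX.] X move#2: (0,0):-1/XOO/X.X/OX.*, (1,1):-1/.OO/XXX/OX., (2,2):-1/.OO/X.X/OXX
[XOO/X.X/OX.] O move#3: (1,1):+1/XOO/XOX/OX.*, (2,2):-1/XOO/X.X/OXO
[XOO/XOX/OX.] end (terminal -1, X#4); searched .O./X.X/OX. to 4

O's best at [.O./X.X/OX.]: (0,2)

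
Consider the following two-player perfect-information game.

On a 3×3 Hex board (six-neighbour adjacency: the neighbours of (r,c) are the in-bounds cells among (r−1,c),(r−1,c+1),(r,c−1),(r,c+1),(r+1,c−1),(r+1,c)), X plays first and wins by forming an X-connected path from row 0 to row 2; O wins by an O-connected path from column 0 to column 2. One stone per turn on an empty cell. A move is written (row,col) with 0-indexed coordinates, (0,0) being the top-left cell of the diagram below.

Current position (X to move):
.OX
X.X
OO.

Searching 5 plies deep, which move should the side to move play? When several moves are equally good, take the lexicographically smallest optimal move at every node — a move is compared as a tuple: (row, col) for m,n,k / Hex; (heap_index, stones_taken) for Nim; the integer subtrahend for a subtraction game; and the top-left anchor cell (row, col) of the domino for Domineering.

X's best at [.OX/X.X/OO.]: (2,2)

p1 X@[.OX/X.X/OO.]: (0,0)[XOX/X.X/OO.]-1 (1,1)[.OX/XXX/OO.]-1 (2,2)[.OX/X.X/OOX]+1*
p2 O@[.OX/X.X/OOX] terminal -1; root [.OX/X.X/OO.] d5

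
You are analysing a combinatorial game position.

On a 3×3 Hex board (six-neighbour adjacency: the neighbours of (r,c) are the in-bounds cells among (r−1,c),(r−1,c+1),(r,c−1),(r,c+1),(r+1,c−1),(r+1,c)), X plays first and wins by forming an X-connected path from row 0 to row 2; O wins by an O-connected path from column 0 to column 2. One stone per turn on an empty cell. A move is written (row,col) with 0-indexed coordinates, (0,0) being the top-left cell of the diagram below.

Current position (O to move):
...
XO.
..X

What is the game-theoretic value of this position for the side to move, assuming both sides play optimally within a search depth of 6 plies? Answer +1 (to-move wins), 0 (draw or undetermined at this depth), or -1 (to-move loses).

[.../XO./..X] O move#1: (0,0):+1/O../XO./..X*, (0,1):+1/.O./XO./..X, (0,2):-1/..O/XO./..X, (1,2):-1/.../XOO/..X, (2,0):+1/.../XO./O.X, (2,1):-1/.../XO./.OX
[O../XO./..X] X move#2: (0,1):-1/OX./XO./..X*, (0,2):-1/O.X/XO./..X, (1,2):-1/O../XOX/..X, (2,0):-1/O../XO./X.X, (2,1):-1/O../XO./.XX
[OX./XO./..X] O move#3: (0,2):-1/OXO/XO./..X, (1,2):-1/OX./XOO/..X, (2,0):+1/OX./XO./O.X*, (2,1):-1/OX./XO./.OX
[OX./XO./O.X] X move#4: (0,2):-1/OXX/XO./O.X*, (1,2):-1/OX./XOX/O.X, (2,1):-1/OX./XO./OXX
[OXX/XO./O.X] O move#5: (1,2):+1/OXX/XOO/O.X*, (2,1):-1/OXX/XO./OOX
[OXX/XOO/O.X] end (terminal -1, X#6); searched .../XO./..X to 6

value(.../XO./..X, O) = +1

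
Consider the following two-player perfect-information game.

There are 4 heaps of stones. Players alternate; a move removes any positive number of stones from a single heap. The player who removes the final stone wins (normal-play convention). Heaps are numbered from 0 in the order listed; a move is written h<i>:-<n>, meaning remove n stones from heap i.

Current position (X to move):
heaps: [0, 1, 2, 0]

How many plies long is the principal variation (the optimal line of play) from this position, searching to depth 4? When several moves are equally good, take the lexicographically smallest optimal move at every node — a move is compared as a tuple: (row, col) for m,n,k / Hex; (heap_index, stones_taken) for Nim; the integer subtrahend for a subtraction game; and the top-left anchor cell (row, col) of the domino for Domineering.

PV length from [(0,1,2,0)]: 3 plies

ply 1, X at (0,1,2,0) | h1:-1=-1→(0,0,2,0); h2:-1=+1→(0,1,1,0)*; h2:-2=-1→(0,1,0,0)
ply 2, O at (0,1,1,0) | h1:-1=-1→(0,0,1,0)*; h2:-1=-1→(0,1,0,0)
ply 3, X at (0,0,1,0) | h2:-1=+1→(0,0,0,0)*
ply 4: (0,0,0,0) is terminal -1 (O); from (0,1,2,0) depth 4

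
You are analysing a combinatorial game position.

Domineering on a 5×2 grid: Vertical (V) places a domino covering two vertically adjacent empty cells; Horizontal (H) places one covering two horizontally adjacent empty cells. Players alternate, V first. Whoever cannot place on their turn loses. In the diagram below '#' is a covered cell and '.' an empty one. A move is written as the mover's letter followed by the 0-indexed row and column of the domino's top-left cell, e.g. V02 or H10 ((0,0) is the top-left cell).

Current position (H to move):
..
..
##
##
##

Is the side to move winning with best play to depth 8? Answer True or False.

H winning at [../../##/##/##]: True

ply 1, H at ../../##/##/## | H00=+1→##/../##/##/##*; H10=+1→../##/##/##/##
ply 2: ##/../##/##/## is terminal -1 (V); from ../../##/##/## depth 8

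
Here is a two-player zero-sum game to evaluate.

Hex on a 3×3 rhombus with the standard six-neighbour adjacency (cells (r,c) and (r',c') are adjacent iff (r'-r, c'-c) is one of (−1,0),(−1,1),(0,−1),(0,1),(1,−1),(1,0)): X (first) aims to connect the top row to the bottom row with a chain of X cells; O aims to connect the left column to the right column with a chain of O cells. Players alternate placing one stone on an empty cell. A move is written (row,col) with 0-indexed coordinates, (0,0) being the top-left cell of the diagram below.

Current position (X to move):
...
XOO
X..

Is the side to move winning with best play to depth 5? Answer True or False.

[.../XOO/X..] X move#1: (0,0):+1/X../XOO/X..*, (0,1):+1/.X./XOO/X.., (0,2):+1/..X/XOO/X.., (2,1):+1/.../XOO/XX., (2,2):+1/.../XOO/X.X
[X../XOO/X..] end (terminal -1, O#2); searched .../XOO/X.. to 5

X winning at [.../XOO/X..]: True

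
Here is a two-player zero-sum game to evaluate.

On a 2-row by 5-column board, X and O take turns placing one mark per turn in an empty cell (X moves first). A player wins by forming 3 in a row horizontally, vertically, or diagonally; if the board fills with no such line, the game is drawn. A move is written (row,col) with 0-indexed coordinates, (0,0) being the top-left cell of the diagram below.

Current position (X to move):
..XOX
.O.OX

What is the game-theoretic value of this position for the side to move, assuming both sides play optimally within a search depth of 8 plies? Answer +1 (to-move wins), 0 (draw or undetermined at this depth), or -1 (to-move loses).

ply 1, X at ..XOX/.O.OX | (0,0)=-1→X.XOX/.O.OX; (0,1)=-1→.XXOX/.O.OX; (1,0)=-1→..XOX/XO.OX; (1,2)=+0→..XOX/.OXOX*
ply 2, O at ..XOX/.OXOX | (0,0)=+0→O.XOX/.OXOX*; (0,1)=+0→.OXOX/.OXOX; (1,0)=+0→..XOX/OOXOX
ply 3, X at O.XOX/.OXOX | (0,1)=+0→OXXOX/.OXOX*; (1,0)=+0→O.XOX/XOXOX
ply 4, O at OXXOX/.OXOX | (1,0)=+0→OXXOX/OOXOX*
ply 5: OXXOX/OOXOX is terminal +0 (X); from ..XOX/.O.OX depth 8

value(..XOX/.O.OX, X) = 0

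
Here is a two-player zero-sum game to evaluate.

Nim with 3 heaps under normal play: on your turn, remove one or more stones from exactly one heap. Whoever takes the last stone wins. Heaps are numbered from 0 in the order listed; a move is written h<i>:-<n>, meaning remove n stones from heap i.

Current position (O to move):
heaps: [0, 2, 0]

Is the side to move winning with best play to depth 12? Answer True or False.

O winning at [(0,2,0)]: True

p1 O@[(0,2,0)]: h1:-1[(0,1,0)]-1 h1:-2[(0,0,0)]+1*
p2 X@[(0,0,0)] terminal -1; root [(0,2,0)] d12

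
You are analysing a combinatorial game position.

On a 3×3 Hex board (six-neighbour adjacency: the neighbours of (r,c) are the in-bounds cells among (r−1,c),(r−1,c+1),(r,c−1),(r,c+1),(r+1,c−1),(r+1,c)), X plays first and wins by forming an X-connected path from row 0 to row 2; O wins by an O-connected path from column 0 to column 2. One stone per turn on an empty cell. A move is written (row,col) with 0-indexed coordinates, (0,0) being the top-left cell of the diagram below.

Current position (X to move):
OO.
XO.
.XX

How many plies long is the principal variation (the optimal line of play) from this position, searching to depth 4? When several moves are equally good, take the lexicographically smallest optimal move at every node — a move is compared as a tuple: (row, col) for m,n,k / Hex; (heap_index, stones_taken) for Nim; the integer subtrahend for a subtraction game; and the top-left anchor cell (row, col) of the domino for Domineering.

p1 X@[OO./XO./.XX]: (0,2)[OOX/XO./.XX]-1* (1,2)[OO./XOX/.XX]-1 (2,0)[OO./XO./XXX]-1
p2 O@[OOX/XO./.XX]: (1,2)[OOX/XOO/.XX]+1* (2,0)[OOX/XO./OXX]-1
p3 X@[OOX/XOO/.XX] terminal -1; root [OO./XO./.XX] d4

PV length from [OO./XO./.XX]: 2 plies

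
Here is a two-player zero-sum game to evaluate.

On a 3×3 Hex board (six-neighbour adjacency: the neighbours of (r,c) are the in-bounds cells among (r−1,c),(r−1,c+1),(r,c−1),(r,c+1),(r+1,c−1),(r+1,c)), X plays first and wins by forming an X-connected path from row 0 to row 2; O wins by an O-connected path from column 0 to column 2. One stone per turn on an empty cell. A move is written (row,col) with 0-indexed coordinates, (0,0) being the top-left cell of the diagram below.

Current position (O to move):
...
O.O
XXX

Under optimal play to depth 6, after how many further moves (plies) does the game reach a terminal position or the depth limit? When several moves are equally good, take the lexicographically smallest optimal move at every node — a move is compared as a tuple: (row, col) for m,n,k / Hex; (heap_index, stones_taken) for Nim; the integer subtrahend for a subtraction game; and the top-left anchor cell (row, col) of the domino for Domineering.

PV length from [.../O.O/XXX]: 3 plies

ply 1, O at .../O.O/XXX | (0,0)=-1→O../O.O/XXX; (0,1)=+1→.O./O.O/XXX*; (0,2)=+1→..O/O.O/XXX; (1,1)=+1→.../OOO/XXX
ply 2, X at .O./O.O/XXX | (0,0)=-1→XO./O.O/XXX*; (0,2)=-1→.OX/O.O/XXX; (1,1)=-1→.O./OXO/XXX
ply 3, O at XO./O.O/XXX | (0,2)=+1→XOO/O.O/XXX*; (1,1)=+1→XO./OOO/XXX
ply 4: XOO/O.O/XXX is terminal -1 (X); from .../O.O/XXX depth 6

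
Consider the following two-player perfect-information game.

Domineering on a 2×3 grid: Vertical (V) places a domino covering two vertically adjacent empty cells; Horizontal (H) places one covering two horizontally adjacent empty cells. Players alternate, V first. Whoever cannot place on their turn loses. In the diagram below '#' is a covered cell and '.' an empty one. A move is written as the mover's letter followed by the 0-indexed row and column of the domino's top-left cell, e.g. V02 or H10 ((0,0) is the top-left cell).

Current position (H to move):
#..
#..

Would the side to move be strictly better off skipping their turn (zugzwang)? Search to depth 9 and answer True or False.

zugzwang(#../#.., H) = False

p1 H@[#../#..]: H01[###/#..]+1* H11[#../###]+1
p2 V@[###/#..] terminal -1; root [#../#..] d9
suppose H passes — search the same position with V to move:
pass> p1 V@[#../#..]: V01[##./##.]+1* V02[#.#/#.#]+1
pass> p2 H@[##./##.] terminal -1; root [#../#..] d9
for H: play +1, pass -1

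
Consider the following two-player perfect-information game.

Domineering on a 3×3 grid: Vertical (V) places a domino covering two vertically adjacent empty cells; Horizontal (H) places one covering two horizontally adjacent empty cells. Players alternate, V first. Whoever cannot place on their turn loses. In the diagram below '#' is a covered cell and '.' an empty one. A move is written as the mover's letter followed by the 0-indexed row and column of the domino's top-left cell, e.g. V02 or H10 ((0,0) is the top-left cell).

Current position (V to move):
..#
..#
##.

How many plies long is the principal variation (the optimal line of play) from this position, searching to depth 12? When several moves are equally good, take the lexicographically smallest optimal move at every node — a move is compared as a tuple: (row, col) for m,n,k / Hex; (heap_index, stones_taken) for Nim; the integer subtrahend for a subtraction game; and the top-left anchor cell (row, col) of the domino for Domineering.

PV length from [..#/..#/##.]: 1 ply

p1 V@[..#/..#/##.]: V00[#.#/#.#/##.]+1* V01[.##/.##/##.]+1
p2 H@[#.#/#.#/##.] terminal -1; root [..#/..#/##.] d12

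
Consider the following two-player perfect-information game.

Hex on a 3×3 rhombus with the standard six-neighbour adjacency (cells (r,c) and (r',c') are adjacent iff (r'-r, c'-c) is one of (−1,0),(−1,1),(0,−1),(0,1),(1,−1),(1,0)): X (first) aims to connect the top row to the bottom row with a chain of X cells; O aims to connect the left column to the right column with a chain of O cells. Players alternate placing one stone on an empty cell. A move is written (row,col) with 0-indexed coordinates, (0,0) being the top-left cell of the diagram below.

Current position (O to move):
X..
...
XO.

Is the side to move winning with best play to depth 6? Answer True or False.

ply 1, O at X../.../XO. | (0,1)=-1→XO./.../XO.*; (0,2)=-1→X.O/.../XO.; (1,0)=-1→X../O../XO.; (1,1)=-1→X../.O./XO.; (1,2)=-1→X../..O/XO.; (2,2)=-1→X../.../XOO
ply 2, X at XO./.../XO. | (0,2)=+1→XOX/.../XO.*; (1,0)=+1→XO./X../XO.; (1,1)=+1→XO./.X./XO.; (1,2)=+1→XO./..X/XO.; (2,2)=+1→XO./.../XOX
ply 3, O at XOX/.../XO. | (1,0)=-1→XOX/O../XO.*; (1,1)=-1→XOX/.O./XO.; (1,2)=-1→XOX/..O/XO.; (2,2)=-1→XOX/.../XOO
ply 4, X at XOX/O../XO. | (1,1)=+1→XOX/OX./XO.*; (1,2)=+1→XOX/O.X/XO.; (2,2)=+1→XOX/O../XOX
ply 5: XOX/OX./XO. is terminal -1 (O); from X../.../XO. depth 6

O winning at [X../.../XO.]: False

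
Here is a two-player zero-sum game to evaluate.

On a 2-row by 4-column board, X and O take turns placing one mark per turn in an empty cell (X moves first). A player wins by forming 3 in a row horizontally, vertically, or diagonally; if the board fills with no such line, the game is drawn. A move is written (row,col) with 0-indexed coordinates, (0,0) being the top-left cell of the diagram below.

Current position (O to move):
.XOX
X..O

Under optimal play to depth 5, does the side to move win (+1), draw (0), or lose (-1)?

p1 O@[.XOX/X..O]: (0,0)[OXOX/X..O]+0* (1,1)[.XOX/XO.O]+0 (1,2)[.XOX/X.OO]+0
p2 X@[OXOX/X..O]: (1,1)[OXOX/XX.O]+0* (1,2)[OXOX/X.XO]+0
p3 O@[OXOX/XX.O]: (1,2)[OXOX/XXOO]+0*
p4 X@[OXOX/XXOO] terminal +0; root [.XOX/X..O] d5

value(.XOX/X..O, O) = 0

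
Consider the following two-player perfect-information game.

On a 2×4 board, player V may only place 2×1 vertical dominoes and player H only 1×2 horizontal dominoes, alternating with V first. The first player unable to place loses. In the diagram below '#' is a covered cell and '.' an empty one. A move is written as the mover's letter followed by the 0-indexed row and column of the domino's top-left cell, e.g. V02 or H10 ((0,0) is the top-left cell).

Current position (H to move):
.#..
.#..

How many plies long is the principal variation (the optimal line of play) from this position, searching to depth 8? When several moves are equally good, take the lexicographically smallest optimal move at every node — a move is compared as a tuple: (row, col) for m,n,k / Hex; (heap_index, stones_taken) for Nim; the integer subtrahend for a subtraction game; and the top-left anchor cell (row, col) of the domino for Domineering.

ply 1, H at .#../.#.. | H02=+1→.###/.#..*; H12=+1→.#../.###
ply 2, V at .###/.#.. | V00=-1→####/##..*
ply 3, H at ####/##.. | H12=+1→####/####*
ply 4: ####/#### is terminal -1 (V); from .#../.#.. depth 8

PV length from [.#../.#..]: 3 plies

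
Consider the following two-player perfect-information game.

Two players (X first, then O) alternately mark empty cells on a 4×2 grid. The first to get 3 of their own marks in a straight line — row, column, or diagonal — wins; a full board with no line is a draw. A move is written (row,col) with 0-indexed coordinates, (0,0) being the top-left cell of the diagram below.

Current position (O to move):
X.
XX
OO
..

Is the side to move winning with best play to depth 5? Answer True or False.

O winning at [X./XX/OO/..]: False

ply 1, O at X./XX/OO/.. | (0,1)=+0→XO/XX/OO/..*; (3,0)=+0→X./XX/OO/O.; (3,1)=+0→X./XX/OO/.O
ply 2, X at XO/XX/OO/.. | (3,0)=+0→XO/XX/OO/X.*; (3,1)=+0→XO/XX/OO/.X
ply 3, O at XO/XX/OO/X. | (3,1)=+0→XO/XX/OO/XO*
ply 4: XO/XX/OO/XO is terminal +0 (X); from X./XX/OO/.. depth 5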